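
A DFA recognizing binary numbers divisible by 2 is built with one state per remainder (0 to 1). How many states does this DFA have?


Divisibility by 2 is tracked via the remainder mod 2: 0, 1, ..., 1
The construction assigns one state to each remainder
Number of remainders = 2

2


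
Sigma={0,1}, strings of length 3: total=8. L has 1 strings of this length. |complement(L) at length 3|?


Alphabet: {0,1}
String length: 3
Total strings of length 3 = 2^3 = 8
Strings in L = 1
Complement = total - |L|
= 8 - 1
= 7

7


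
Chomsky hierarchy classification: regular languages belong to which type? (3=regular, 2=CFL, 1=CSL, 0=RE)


Chomsky hierarchy levels:
  Type 3: Regular (DFA/NFA/regex)
  Type 2: Context-free (PDA)
  Type 1: Context-sensitive
  Type 0: Recursively enumerable (TM)
'regular' corresponds to Type 3

3


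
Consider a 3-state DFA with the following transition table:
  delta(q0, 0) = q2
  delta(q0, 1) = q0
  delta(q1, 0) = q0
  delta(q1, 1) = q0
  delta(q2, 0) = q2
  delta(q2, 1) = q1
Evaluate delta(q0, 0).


Looking up transition function:
delta(q0, 0) in the table
Row: q0, Column: 0
Result: q2

q2


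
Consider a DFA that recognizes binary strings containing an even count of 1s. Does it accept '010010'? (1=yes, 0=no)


DFA has 2 states: q_even (start, accept=yes) and q_odd
Processing string '010010' character by character:
  Position 0: read '0', 1-count=0 -> q_even (no change)
  Position 1: read '1', 1-count=1 -> q_odd
  Position 2: read '0', 1-count=1 -> q_odd (no change)
  Position 3: read '0', 1-count=1 -> q_odd (no change)
  Position 4: read '1', 1-count=2 -> q_even
  Position 5: read '0', 1-count=2 -> q_even (no change)
Final state: q_even, total 1s = 2 (even); the DFA requires an even count -> accept

1


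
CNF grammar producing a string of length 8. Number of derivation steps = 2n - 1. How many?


Chomsky Normal Form derivation:
String length n = 8
Each step either:
  - Splits a nonterminal into two (n-1 such steps)
  - Converts a nonterminal to terminal (n such steps)
Total = (n-1) + n = 2n - 1
= 2(8) - 1
= 16 - 1
= 15

15


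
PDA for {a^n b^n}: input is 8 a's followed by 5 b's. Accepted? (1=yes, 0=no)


Language requires equal numbers of a's and b's
PDA pushes for each 'a', pops for each 'b'
Number of a's = 8
Number of b's = 5
8 != 5 -> Reject

0


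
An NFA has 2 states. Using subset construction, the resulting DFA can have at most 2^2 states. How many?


NFA has 2 states
Subset construction: each DFA state = subset of NFA states
Maximum subsets = 2^2
2^2 = 4

4


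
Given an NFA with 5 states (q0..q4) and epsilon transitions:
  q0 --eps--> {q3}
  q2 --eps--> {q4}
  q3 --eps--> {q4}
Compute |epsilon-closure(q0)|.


Starting from q0
Initialize closure = {q0}
Follow epsilon from q0 -> add q3
Follow epsilon from q3 -> add q4
Final closure: {q0, q3, q4}
Size = 3

3


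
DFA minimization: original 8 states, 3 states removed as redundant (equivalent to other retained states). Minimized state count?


Original DFA: 8 states
Redundant states removed: 3
Minimized states = original - removed
= 8 - 3
= 5

5


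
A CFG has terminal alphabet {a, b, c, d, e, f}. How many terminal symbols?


Terminal symbols: a, b, c, d, e, f
Counting each: a (#1), b (#2), c (#3), d (#4), e (#5), f (#6)
Total = 6

6


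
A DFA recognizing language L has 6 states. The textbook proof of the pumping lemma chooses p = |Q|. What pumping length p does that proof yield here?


Pumping lemma for regular languages (standard proof):
Take p = |Q|, the number of DFA states.
Any string of length >= |Q| passes through |Q|+1 states while reading its first |Q| symbols,
so by pigeonhole some state repeats, giving the loop that can be pumped.
Here |Q| = 6
Therefore the proof uses p = 6

6


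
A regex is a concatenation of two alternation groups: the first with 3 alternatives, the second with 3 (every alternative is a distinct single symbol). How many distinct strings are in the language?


First group: 3 alternatives
Second group: 3 alternatives
Concatenation: each choice from group 1 pairs with each from group 2
Total = 3 x 3 = 9

9


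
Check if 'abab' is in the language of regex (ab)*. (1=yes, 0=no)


Pattern: (ab)*
String: 'abab'
Pattern requires: zero or more repetitions of 'ab'
Pairs: ['ab', 'ab']
All pairs are 'ab'? Yes
Result: 1

1


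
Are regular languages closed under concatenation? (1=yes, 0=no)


Regular languages are closed under all standard operations:
- Union: Yes (product construction)
- Intersection: Yes (product construction)
- Complement: Yes (swap accept/reject)
- Concatenation: Yes (NFA construction)
Operation: concatenation -> Closed

1


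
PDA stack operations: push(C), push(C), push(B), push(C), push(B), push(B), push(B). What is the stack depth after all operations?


Tracing stack operations:
  push(C) -> stack = [C], depth=1
  push(C) -> stack = [C,C], depth=2
  push(B) -> stack = [C,C,B], depth=3
  push(C) -> stack = [C,C,B,C], depth=4
  push(B) -> stack = [C,C,B,C,B], depth=5
  push(B) -> stack = [C,C,B,C,B,B], depth=6
  push(B) -> stack = [C,C,B,C,B,B,B], depth=7
Final depth = 7

7


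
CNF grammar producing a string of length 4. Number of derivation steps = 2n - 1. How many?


Chomsky Normal Form derivation:
String length n = 4
Each step either:
  - Splits a nonterminal into two (n-1 such steps)
  - Converts a nonterminal to terminal (n such steps)
Total = (n-1) + n = 2n - 1
= 2(4) - 1
= 8 - 1
= 7

7


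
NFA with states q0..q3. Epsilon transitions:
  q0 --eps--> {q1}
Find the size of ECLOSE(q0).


Starting from q0
Initialize closure = {q0}
Follow epsilon from q0 -> add q1
Final closure: {q0, q1}
Size = 2

2


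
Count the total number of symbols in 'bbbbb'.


String: 'bbbbb'
Counting characters:
  'b' appears 5 time(s)
Total length = 0 + 5 = 5

5


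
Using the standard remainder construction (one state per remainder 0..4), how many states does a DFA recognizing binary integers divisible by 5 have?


Divisibility by 5 is tracked via the remainder mod 5: 0, 1, ..., 4
The construction assigns one state to each remainder
Number of remainders = 5

5


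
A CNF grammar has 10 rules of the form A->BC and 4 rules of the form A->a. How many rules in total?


CNF allows two rule forms:
  A -> BC (binary): 10 rules
  A -> a (terminal): 4 rules
Total = 10 + 4 = 14

14


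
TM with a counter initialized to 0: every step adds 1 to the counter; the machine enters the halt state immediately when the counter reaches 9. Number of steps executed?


Counter starts at 0. Counting sequence:
  Step 1: counter = 1
  Step 2: counter = 2
  Step 3: counter = 3
  Step 4: counter = 4
  Step 5: counter = 5
  Step 6: counter = 6
  ...
  Step 9: counter = 9
Counter reached 9 -> halt
Total steps = 9

9


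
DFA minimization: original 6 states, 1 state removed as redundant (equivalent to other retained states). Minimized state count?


Original DFA: 6 states
Redundant states removed: 1
Minimized states = original - removed
= 6 - 1
= 5

5


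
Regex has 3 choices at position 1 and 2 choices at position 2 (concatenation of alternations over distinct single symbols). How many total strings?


First group: 3 alternatives
Second group: 2 alternatives
Concatenation: each choice from group 1 pairs with each from group 2
Total = 3 x 2 = 6

6


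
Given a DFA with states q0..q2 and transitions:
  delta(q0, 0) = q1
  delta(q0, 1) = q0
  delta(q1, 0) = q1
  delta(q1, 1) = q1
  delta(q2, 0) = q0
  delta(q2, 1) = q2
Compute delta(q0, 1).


Looking up transition function:
delta(q0, 1) in the table
Row: q0, Column: 1
Result: q0

q0


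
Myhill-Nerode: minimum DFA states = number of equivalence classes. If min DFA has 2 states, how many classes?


Myhill-Nerode theorem:
Number of equivalence classes = number of states in minimal DFA
Minimal DFA states = 2
Therefore equivalence classes = 2

2


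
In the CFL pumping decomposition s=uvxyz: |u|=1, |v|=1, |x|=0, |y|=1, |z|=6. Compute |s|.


|s| = |u| + |v| + |x| + |y| + |z|
= 1 + 1 + 0 + 1 + 6
= 2 + 0 + 7
= 2 + 7
= 9

9


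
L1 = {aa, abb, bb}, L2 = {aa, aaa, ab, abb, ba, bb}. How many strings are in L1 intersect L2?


L1 = {aa, abb, bb}
L2 = {aa, aaa, ab, abb, ba, bb}
Checking each string in L1 against L2:
  'aa': in L2? Yes
  'abb': in L2? Yes
  'bb': in L2? Yes
Intersection = {aa, abb, bb}
|L1 ∩ L2| = 3

3


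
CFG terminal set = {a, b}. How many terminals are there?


Terminal symbols: a, b
Counting each: a (#1), b (#2)
Total = 2

2


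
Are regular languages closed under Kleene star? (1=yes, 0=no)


Regular languages are closed under:
- Union (DFA product construction)
- Intersection (DFA product construction)
- Complement (swap accept/reject states)
- Concatenation (NFA construction)
- Kleene star (NFA construction)
Kleene star is in this list
Therefore: closed

1


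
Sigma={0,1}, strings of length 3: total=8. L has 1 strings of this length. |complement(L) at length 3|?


Alphabet: {0,1}
String length: 3
Total strings of length 3 = 2^3 = 8
Strings in L = 1
Complement = total - |L|
= 8 - 1
= 7

7


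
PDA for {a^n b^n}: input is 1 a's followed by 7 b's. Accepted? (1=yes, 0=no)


Language requires equal numbers of a's and b's
PDA pushes for each 'a', pops for each 'b'
Number of a's = 1
Number of b's = 7
1 != 7 -> Reject

0


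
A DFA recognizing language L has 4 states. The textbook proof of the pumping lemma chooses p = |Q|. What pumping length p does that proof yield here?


Pumping lemma for regular languages (standard proof):
Take p = |Q|, the number of DFA states.
Any string of length >= |Q| passes through |Q|+1 states while reading its first |Q| symbols,
so by pigeonhole some state repeats, giving the loop that can be pumped.
Here |Q| = 4
Therefore the proof uses p = 4

4


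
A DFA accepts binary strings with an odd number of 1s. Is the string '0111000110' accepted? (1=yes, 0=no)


DFA has 2 states: q_even (start, accept=no) and q_odd
Processing string '0111000110' character by character:
  Position 0: read '0', 1-count=0 -> q_even (no change)
  Position 1: read '1', 1-count=1 -> q_odd
  Position 2: read '1', 1-count=2 -> q_even
  Position 3: read '1', 1-count=3 -> q_odd
  Position 4: read '0', 1-count=3 -> q_odd (no change)
  Position 5: read '0', 1-count=3 -> q_odd (no change)
  Position 6: read '0', 1-count=3 -> q_odd (no change)
  Position 7: read '1', 1-count=4 -> q_even
  Position 8: read '1', 1-count=5 -> q_odd
  Position 9: read '0', 1-count=5 -> q_odd (no change)
Final state: q_odd, total 1s = 5 (odd); the DFA requires an odd count -> accept

1


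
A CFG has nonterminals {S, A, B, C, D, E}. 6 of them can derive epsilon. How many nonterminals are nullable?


Nonterminals: {S, A, B, C, D, E}
A nonterminal is nullable if it can derive epsilon
Counting nullable nonterminals: 6
Total nullable = 6

6


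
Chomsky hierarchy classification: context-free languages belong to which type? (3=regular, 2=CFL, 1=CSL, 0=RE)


Chomsky hierarchy levels:
  Type 3: Regular (DFA/NFA/regex)
  Type 2: Context-free (PDA)
  Type 1: Context-sensitive
  Type 0: Recursively enumerable (TM)
'context-free' corresponds to Type 2

2


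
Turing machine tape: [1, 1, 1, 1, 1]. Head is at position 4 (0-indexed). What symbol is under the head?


Tape: [1, 1, 1, 1, 1]
Positions: 0 1 2 3 4
Values:    1 1 1 1 1
Head at position 4
tape[4] = 1

1


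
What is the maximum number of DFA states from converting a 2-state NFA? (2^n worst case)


NFA has 2 states
Subset construction: each DFA state = subset of NFA states
Maximum subsets = 2^2
2^2 = 4

4


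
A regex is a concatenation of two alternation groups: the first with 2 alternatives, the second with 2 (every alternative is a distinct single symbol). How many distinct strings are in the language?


First group: 2 alternatives
Second group: 2 alternatives
Concatenation: each choice from group 1 pairs with each from group 2
Total = 2 x 2 = 4

4


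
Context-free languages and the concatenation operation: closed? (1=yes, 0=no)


CFL closure properties:
  Closed under: union, concatenation, Kleene star
  NOT closed under: intersection, complement
Operation 'concatenation' is in closed list -> Yes (closed)

1


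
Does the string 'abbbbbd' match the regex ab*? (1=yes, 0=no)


Pattern: ab*
String: 'abbbbbd'
Pattern requires: exactly one 'a' followed by zero or more 'b's
First char is 'a' -> OK
Rest 'bbbbbd': all b's? No
Result: 0

0


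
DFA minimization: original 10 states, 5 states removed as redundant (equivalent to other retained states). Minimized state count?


Original DFA: 10 states
Redundant states removed: 5
Minimized states = original - removed
= 10 - 5
= 5

5


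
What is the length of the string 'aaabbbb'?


String: 'aaabbbb'
Counting characters:
  'a' appears 3 time(s)
  'b' appears 4 time(s)
Total length = 3 + 4 = 7

7


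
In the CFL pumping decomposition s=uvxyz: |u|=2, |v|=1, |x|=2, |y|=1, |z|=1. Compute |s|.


|s| = |u| + |v| + |x| + |y| + |z|
= 2 + 1 + 2 + 1 + 1
= 3 + 2 + 2
= 5 + 2
= 7

7


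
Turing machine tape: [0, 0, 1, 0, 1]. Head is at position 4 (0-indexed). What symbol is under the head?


Tape: [0, 0, 1, 0, 1]
Positions: 0 1 2 3 4
Values:    0 0 1 0 1
Head at position 4
tape[4] = 1

1


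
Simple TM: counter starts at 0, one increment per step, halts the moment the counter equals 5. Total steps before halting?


Counter starts at 0. Counting sequence:
  Step 1: counter = 1
  Step 2: counter = 2
  Step 3: counter = 3
  Step 4: counter = 4
  Step 5: counter = 5
Counter reached 5 -> halt
Total steps = 5

5


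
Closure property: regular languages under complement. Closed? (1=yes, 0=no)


Regular languages are closed under:
- Union (DFA product construction)
- Intersection (DFA product construction)
- Complement (swap accept/reject states)
- Concatenation (NFA construction)
- Kleene star (NFA construction)
complement is in this list
Therefore: closed

1


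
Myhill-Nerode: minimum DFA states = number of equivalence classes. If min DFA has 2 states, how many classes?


Myhill-Nerode theorem:
Number of equivalence classes = number of states in minimal DFA
Minimal DFA states = 2
Therefore equivalence classes = 2

2


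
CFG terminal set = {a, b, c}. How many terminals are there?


Terminal symbols: a, b, c
Counting each: a (#1), b (#2), c (#3)
Total = 3

3


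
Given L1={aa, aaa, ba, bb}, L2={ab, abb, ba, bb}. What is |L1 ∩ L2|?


L1 = {aa, aaa, ba, bb}
L2 = {ab, abb, ba, bb}
Checking each string in L1 against L2:
  'aa': in L2? No
  'aaa': in L2? No
  'ba': in L2? Yes
  'bb': in L2? Yes
Intersection = {ba, bb}
|L1 ∩ L2| = 2

2


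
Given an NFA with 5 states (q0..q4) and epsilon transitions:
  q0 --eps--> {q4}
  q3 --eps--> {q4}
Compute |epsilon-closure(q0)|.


Starting from q0
Initialize closure = {q0}
Follow epsilon from q0 -> add q4
Final closure: {q0, q4}
Size = 2

2


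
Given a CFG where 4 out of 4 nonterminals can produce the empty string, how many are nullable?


Nonterminals: {S, A, B, C}
A nonterminal is nullable if it can derive epsilon
Counting nullable nonterminals: 4
Total nullable = 4

4


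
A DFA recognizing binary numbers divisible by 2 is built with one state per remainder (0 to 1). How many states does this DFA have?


Divisibility by 2 is tracked via the remainder mod 2: 0, 1, ..., 1
The construction assigns one state to each remainder
Number of remainders = 2

2


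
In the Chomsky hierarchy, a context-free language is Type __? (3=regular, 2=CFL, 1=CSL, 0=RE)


Chomsky hierarchy levels:
  Type 3: Regular (DFA/NFA/regex)
  Type 2: Context-free (PDA)
  Type 1: Context-sensitive
  Type 0: Recursively enumerable (TM)
'context-free' corresponds to Type 2

2


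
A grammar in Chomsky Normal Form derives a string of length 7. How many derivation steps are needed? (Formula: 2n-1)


Chomsky Normal Form derivation:
String length n = 7
Each step either:
  - Splits a nonterminal into two (n-1 such steps)
  - Converts a nonterminal to terminal (n such steps)
Total = (n-1) + n = 2n - 1
= 2(7) - 1
= 14 - 1
= 13

13


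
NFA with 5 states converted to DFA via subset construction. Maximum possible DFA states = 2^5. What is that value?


NFA has 5 states
Subset construction: each DFA state = subset of NFA states
Maximum subsets = 2^5
2^5 = 32

32


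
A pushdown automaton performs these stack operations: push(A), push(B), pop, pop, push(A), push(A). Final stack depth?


Tracing stack operations:
  push(A) -> stack = [A], depth=1
  push(B) -> stack = [A,B], depth=2
  pop -> removed B, stack = [A], depth=1
  pop -> removed A, stack = [], depth=0
  push(A) -> stack = [A], depth=1
  push(A) -> stack = [A,A], depth=2
Final depth = 2

2


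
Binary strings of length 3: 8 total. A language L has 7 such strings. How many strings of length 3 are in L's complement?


Alphabet: {0,1}
String length: 3
Total strings of length 3 = 2^3 = 8
Strings in L = 7
Complement = total - |L|
= 8 - 7
= 1

1


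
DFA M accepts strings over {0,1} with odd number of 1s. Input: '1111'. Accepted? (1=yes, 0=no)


DFA has 2 states: q_even (start, accept=no) and q_odd
Processing string '1111' character by character:
  Position 0: read '1', 1-count=1 -> q_odd
  Position 1: read '1', 1-count=2 -> q_even
  Position 2: read '1', 1-count=3 -> q_odd
  Position 3: read '1', 1-count=4 -> q_even
Final state: q_even, total 1s = 4 (even); the DFA requires an odd count -> reject

0


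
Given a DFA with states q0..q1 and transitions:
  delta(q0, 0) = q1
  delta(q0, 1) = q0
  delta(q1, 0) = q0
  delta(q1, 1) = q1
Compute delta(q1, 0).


Looking up transition function:
delta(q1, 0) in the table
Row: q1, Column: 0
Result: q0

q0


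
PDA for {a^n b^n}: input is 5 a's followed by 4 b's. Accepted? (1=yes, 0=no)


Language requires equal numbers of a's and b's
PDA pushes for each 'a', pops for each 'b'
Number of a's = 5
Number of b's = 4
5 != 4 -> Reject

0


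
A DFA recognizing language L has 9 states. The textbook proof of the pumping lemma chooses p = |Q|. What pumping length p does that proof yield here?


Pumping lemma for regular languages (standard proof):
Take p = |Q|, the number of DFA states.
Any string of length >= |Q| passes through |Q|+1 states while reading its first |Q| symbols,
so by pigeonhole some state repeats, giving the loop that can be pumped.
Here |Q| = 9
Therefore the proof uses p = 9

9


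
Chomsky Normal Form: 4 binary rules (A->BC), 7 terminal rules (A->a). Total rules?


CNF allows two rule forms:
  A -> BC (binary): 4 rules
  A -> a (terminal): 7 rules
Total = 4 + 7 = 11

11


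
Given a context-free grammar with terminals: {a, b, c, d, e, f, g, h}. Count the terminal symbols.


Terminal symbols: a, b, c, d, e, f, g, h
Counting each: a (#1), b (#2), c (#3), d (#4), e (#5), f (#6), g (#7), h (#8)
Total = 8

8


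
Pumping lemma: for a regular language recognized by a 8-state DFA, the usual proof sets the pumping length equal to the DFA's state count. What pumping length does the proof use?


Pumping lemma for regular languages (standard proof):
Take p = |Q|, the number of DFA states.
Any string of length >= |Q| passes through |Q|+1 states while reading its first |Q| symbols,
so by pigeonhole some state repeats, giving the loop that can be pumped.
Here |Q| = 8
Therefore the proof uses p = 8

8


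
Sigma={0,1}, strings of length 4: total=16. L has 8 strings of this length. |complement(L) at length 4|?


Alphabet: {0,1}
String length: 4
Total strings of length 4 = 2^4 = 16
Strings in L = 8
Complement = total - |L|
= 16 - 8
= 8

8


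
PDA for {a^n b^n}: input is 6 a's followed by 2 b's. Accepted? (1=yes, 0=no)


Language requires equal numbers of a's and b's
PDA pushes for each 'a', pops for each 'b'
Number of a's = 6
Number of b's = 2
6 != 2 -> Reject

0


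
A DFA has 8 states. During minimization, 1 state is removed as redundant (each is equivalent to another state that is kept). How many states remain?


Original DFA: 8 states
Redundant states removed: 1
Minimized states = original - removed
= 8 - 1
= 7

7


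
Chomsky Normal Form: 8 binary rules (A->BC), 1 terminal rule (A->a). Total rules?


CNF allows two rule forms:
  A -> BC (binary): 8 rules
  A -> a (terminal): 1 rule
Total = 8 + 1 = 9

9


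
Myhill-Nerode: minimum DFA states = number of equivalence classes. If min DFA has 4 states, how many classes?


Myhill-Nerode theorem:
Number of equivalence classes = number of states in minimal DFA
Minimal DFA states = 4
Therefore equivalence classes = 4

4


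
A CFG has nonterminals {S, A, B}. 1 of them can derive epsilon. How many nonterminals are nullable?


Nonterminals: {S, A, B}
A nonterminal is nullable if it can derive epsilon
Counting nullable nonterminals: 1
Total nullable = 1

1


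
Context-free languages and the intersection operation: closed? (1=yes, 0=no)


CFL closure properties:
  Closed under: union, concatenation, Kleene star
  NOT closed under: intersection, complement
Operation 'intersection' is in not-closed list -> No (not closed)

0


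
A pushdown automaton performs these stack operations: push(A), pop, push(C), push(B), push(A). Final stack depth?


Tracing stack operations:
  push(A) -> stack = [A], depth=1
  pop -> removed A, stack = [], depth=0
  push(C) -> stack = [C], depth=1
  push(B) -> stack = [C,B], depth=2
  push(A) -> stack = [C,B,A], depth=3
Final depth = 3

3


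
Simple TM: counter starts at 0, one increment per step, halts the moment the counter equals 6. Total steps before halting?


Counter starts at 0. Counting sequence:
  Step 1: counter = 1
  Step 2: counter = 2
  Step 3: counter = 3
  Step 4: counter = 4
  Step 5: counter = 5
  Step 6: counter = 6
Counter reached 6 -> halt
Total steps = 6

6


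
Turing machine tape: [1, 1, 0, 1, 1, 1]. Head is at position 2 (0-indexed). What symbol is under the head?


Tape: [1, 1, 0, 1, 1, 1]
Positions: 0 1 2 3 4 5
Values:    1 1 0 1 1 1
Head at position 2
tape[2] = 0

0


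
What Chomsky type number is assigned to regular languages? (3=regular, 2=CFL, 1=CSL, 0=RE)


Chomsky hierarchy levels:
  Type 3: Regular (DFA/NFA/regex)
  Type 2: Context-free (PDA)
  Type 1: Context-sensitive
  Type 0: Recursively enumerable (TM)
'regular' corresponds to Type 3

3


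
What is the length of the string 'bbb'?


String: 'bbb'
Counting characters:
  'b' appears 3 time(s)
Total length = 0 + 3 = 3

3


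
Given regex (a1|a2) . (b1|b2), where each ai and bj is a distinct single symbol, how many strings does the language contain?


First group: 2 alternatives
Second group: 2 alternatives
Concatenation: each choice from group 1 pairs with each from group 2
Total = 2 x 2 = 4

4


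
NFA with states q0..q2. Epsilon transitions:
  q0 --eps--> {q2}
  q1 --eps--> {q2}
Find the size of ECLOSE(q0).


Starting from q0
Initialize closure = {q0}
Follow epsilon from q0 -> add q2
Final closure: {q0, q2}
Size = 2

2


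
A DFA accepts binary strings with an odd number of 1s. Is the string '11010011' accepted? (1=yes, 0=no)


DFA has 2 states: q_even (start, accept=no) and q_odd
Processing string '11010011' character by character:
  Position 0: read '1', 1-count=1 -> q_odd
  Position 1: read '1', 1-count=2 -> q_even
  Position 2: read '0', 1-count=2 -> q_even (no change)
  Position 3: read '1', 1-count=3 -> q_odd
  Position 4: read '0', 1-count=3 -> q_odd (no change)
  Position 5: read '0', 1-count=3 -> q_odd (no change)
  Position 6: read '1', 1-count=4 -> q_even
  Position 7: read '1', 1-count=5 -> q_odd
Final state: q_odd, total 1s = 5 (odd); the DFA requires an odd count -> accept

1


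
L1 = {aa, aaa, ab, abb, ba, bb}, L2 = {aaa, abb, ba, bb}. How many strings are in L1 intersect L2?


L1 = {aa, aaa, ab, abb, ba, bb}
L2 = {aaa, abb, ba, bb}
Checking each string in L1 against L2:
  'aa': in L2? No
  'aaa': in L2? Yes
  'ab': in L2? No
  'abb': in L2? Yes
  'ba': in L2? Yes
  'bb': in L2? Yes
Intersection = {aaa, abb, ba, bb}
|L1 ∩ L2| = 4

4


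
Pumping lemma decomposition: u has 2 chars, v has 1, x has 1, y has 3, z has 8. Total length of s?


|s| = |u| + |v| + |x| + |y| + |z|
= 2 + 1 + 1 + 3 + 8
= 3 + 1 + 11
= 4 + 11
= 15

15


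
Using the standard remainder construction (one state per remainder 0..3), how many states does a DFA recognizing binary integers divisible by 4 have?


Divisibility by 4 is tracked via the remainder mod 4: 0, 1, ..., 3
The construction assigns one state to each remainder
Number of remainders = 4

4


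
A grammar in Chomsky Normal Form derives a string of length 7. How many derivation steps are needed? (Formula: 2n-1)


Chomsky Normal Form derivation:
String length n = 7
Each step either:
  - Splits a nonterminal into two (n-1 such steps)
  - Converts a nonterminal to terminal (n such steps)
Total = (n-1) + n = 2n - 1
= 2(7) - 1
= 14 - 1
= 13

13


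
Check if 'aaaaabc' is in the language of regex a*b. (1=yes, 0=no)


Pattern: a*b
String: 'aaaaabc'
Pattern requires: zero or more 'a's followed by exactly one 'b'
Found 5 leading 'a's
Remaining: 'bc'
Remaining is not 'b' -> no match
Result: 0

0


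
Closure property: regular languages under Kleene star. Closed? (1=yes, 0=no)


Regular languages are closed under:
- Union (DFA product construction)
- Intersection (DFA product construction)
- Complement (swap accept/reject states)
- Concatenation (NFA construction)
- Kleene star (NFA construction)
Kleene star is in this list
Therefore: closed

1


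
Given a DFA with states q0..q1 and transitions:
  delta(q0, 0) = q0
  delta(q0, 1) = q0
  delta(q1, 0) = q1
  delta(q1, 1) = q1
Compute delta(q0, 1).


Looking up transition function:
delta(q0, 1) in the table
Row: q0, Column: 1
Result: q0

q0


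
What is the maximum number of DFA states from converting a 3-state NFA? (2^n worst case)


NFA has 3 states
Subset construction: each DFA state = subset of NFA states
Maximum subsets = 2^3
2^3 = 8

8


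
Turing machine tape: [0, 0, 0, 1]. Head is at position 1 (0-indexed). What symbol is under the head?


Tape: [0, 0, 0, 1]
Positions: 0 1 2 3
Values:    0 0 0 1
Head at position 1
tape[1] = 0

0


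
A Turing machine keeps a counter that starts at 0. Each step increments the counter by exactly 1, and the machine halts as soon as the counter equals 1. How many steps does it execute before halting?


Counter starts at 0. Counting sequence:
  Step 1: counter = 1
Counter reached 1 -> halt
Total steps = 1

1


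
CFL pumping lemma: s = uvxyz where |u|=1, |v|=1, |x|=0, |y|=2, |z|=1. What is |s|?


|s| = |u| + |v| + |x| + |y| + |z|
= 1 + 1 + 0 + 2 + 1
= 2 + 0 + 3
= 2 + 3
= 5

5


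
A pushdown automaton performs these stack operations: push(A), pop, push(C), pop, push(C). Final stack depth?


Tracing stack operations:
  push(A) -> stack = [A], depth=1
  pop -> removed A, stack = [], depth=0
  push(C) -> stack = [C], depth=1
  pop -> removed C, stack = [], depth=0
  push(C) -> stack = [C], depth=1
Final depth = 1

1


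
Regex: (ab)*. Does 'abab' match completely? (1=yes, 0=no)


Pattern: (ab)*
String: 'abab'
Pattern requires: zero or more repetitions of 'ab'
Pairs: ['ab', 'ab']
All pairs are 'ab'? Yes
Result: 1

1


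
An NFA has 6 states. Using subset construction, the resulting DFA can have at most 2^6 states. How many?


NFA has 6 states
Subset construction: each DFA state = subset of NFA states
Maximum subsets = 2^6
2^6 = 64

64


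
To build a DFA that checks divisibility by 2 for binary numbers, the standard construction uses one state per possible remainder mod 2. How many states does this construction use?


Divisibility by 2 is tracked via the remainder mod 2: 0, 1, ..., 1
The construction assigns one state to each remainder
Number of remainders = 2

2


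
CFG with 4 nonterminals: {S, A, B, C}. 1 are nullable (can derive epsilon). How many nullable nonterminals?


Nonterminals: {S, A, B, C}
A nonterminal is nullable if it can derive epsilon
Counting nullable nonterminals: 1
Total nullable = 1

1


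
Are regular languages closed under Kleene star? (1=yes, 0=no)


Regular languages are closed under:
- Union (DFA product construction)
- Intersection (DFA product construction)
- Complement (swap accept/reject states)
- Concatenation (NFA construction)
- Kleene star (NFA construction)
Kleene star is in this list
Therefore: closed

1


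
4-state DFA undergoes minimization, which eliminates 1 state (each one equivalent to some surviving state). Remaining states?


Original DFA: 4 states
Redundant states removed: 1
Minimized states = original - removed
= 4 - 1
= 3

3


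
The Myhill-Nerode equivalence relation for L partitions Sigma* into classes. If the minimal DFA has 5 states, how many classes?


Myhill-Nerode theorem:
Number of equivalence classes = number of states in minimal DFA
Minimal DFA states = 5
Therefore equivalence classes = 5

5


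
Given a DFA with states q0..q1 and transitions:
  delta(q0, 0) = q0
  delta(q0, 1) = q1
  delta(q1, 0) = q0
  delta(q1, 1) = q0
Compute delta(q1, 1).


Looking up transition function:
delta(q1, 1) in the table
Row: q1, Column: 1
Result: q0

q0


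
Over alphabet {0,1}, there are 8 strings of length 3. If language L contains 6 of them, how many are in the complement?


Alphabet: {0,1}
String length: 3
Total strings of length 3 = 2^3 = 8
Strings in L = 6
Complement = total - |L|
= 8 - 6
= 2

2


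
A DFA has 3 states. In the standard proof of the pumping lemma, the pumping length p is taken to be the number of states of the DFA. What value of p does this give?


Pumping lemma for regular languages (standard proof):
Take p = |Q|, the number of DFA states.
Any string of length >= |Q| passes through |Q|+1 states while reading its first |Q| symbols,
so by pigeonhole some state repeats, giving the loop that can be pumped.
Here |Q| = 3
Therefore the proof uses p = 3

3


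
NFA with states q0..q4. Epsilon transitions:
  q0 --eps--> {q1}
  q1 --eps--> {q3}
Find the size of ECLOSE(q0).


Starting from q0
Initialize closure = {q0}
Follow epsilon from q0 -> add q1
Follow epsilon from q1 -> add q3
Final closure: {q0, q1, q3}
Size = 3

3


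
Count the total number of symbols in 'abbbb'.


String: 'abbbb'
Counting characters:
  'a' appears 1 time(s)
  'b' appears 4 time(s)
Total length = 1 + 4 = 5

5


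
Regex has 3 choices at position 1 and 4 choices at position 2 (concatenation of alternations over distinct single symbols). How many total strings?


First group: 3 alternatives
Second group: 4 alternatives
Concatenation: each choice from group 1 pairs with each from group 2
Total = 3 x 4 = 12

12


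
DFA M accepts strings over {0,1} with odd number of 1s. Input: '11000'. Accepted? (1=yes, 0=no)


DFA has 2 states: q_even (start, accept=no) and q_odd
Processing string '11000' character by character:
  Position 0: read '1', 1-count=1 -> q_odd
  Position 1: read '1', 1-count=2 -> q_even
  Position 2: read '0', 1-count=2 -> q_even (no change)
  Position 3: read '0', 1-count=2 -> q_even (no change)
  Position 4: read '0', 1-count=2 -> q_even (no change)
Final state: q_even, total 1s = 2 (even); the DFA requires an odd count -> reject

0


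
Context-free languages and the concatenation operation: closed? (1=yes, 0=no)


CFL closure properties:
  Closed under: union, concatenation, Kleene star
  NOT closed under: intersection, complement
Operation 'concatenation' is in closed list -> Yes (closed)

1


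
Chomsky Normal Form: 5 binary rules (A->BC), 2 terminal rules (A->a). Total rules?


CNF allows two rule forms:
  A -> BC (binary): 5 rules
  A -> a (terminal): 2 rules
Total = 5 + 2 = 7

7


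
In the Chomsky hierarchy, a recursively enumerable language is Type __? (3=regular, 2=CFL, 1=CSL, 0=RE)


Chomsky hierarchy levels:
  Type 3: Regular (DFA/NFA/regex)
  Type 2: Context-free (PDA)
  Type 1: Context-sensitive
  Type 0: Recursively enumerable (TM)
'recursively enumerable' corresponds to Type 0

0


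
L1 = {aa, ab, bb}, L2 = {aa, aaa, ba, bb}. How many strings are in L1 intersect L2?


L1 = {aa, ab, bb}
L2 = {aa, aaa, ba, bb}
Checking each string in L1 against L2:
  'aa': in L2? Yes
  'ab': in L2? No
  'bb': in L2? Yes
Intersection = {aa, bb}
|L1 ∩ L2| = 2

2


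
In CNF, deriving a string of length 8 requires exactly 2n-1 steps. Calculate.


Chomsky Normal Form derivation:
String length n = 8
Each step either:
  - Splits a nonterminal into two (n-1 such steps)
  - Converts a nonterminal to terminal (n such steps)
Total = (n-1) + n = 2n - 1
= 2(8) - 1
= 16 - 1
= 15

15


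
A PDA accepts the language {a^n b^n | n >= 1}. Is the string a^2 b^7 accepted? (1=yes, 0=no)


Language requires equal numbers of a's and b's
PDA pushes for each 'a', pops for each 'b'
Number of a's = 2
Number of b's = 7
2 != 7 -> Reject

0


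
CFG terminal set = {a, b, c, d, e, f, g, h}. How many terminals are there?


Terminal symbols: a, b, c, d, e, f, g, h
Counting each: a (#1), b (#2), c (#3), d (#4), e (#5), f (#6), g (#7), h (#8)
Total = 8

8


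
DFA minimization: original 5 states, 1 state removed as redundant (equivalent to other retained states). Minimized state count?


Original DFA: 5 states
Redundant states removed: 1
Minimized states = original - removed
= 5 - 1
= 4

4


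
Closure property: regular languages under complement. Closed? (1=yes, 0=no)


Regular languages are closed under:
- Union (DFA product construction)
- Intersection (DFA product construction)
- Complement (swap accept/reject states)
- Concatenation (NFA construction)
- Kleene star (NFA construction)
complement is in this list
Therefore: closed

1


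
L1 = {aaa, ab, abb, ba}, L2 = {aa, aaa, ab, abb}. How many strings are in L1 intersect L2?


L1 = {aaa, ab, abb, ba}
L2 = {aa, aaa, ab, abb}
Checking each string in L1 against L2:
  'aaa': in L2? Yes
  'ab': in L2? Yes
  'abb': in L2? Yes
  'ba': in L2? No
Intersection = {aaa, ab, abb}
|L1 ∩ L2| = 3

3


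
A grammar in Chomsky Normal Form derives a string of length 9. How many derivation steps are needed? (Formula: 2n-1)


Chomsky Normal Form derivation:
String length n = 9
Each step either:
  - Splits a nonterminal into two (n-1 such steps)
  - Converts a nonterminal to terminal (n such steps)
Total = (n-1) + n = 2n - 1
= 2(9) - 1
= 18 - 1
= 17

17


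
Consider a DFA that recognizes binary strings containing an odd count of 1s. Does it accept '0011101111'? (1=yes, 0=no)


DFA has 2 states: q_even (start, accept=no) and q_odd
Processing string '0011101111' character by character:
  Position 0: read '0', 1-count=0 -> q_even (no change)
  Position 1: read '0', 1-count=0 -> q_even (no change)
  Position 2: read '1', 1-count=1 -> q_odd
  Position 3: read '1', 1-count=2 -> q_even
  Position 4: read '1', 1-count=3 -> q_odd
  Position 5: read '0', 1-count=3 -> q_odd (no change)
  Position 6: read '1', 1-count=4 -> q_even
  Position 7: read '1', 1-count=5 -> q_odd
  Position 8: read '1', 1-count=6 -> q_even
  Position 9: read '1', 1-count=7 -> q_odd
Final state: q_odd, total 1s = 7 (odd); the DFA requires an odd count -> accept

1


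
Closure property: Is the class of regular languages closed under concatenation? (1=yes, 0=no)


Regular languages are closed under all standard operations:
- Union: Yes (product construction)
- Intersection: Yes (product construction)
- Complement: Yes (swap accept/reject)
- Concatenation: Yes (NFA construction)
Operation: concatenation -> Closed

1


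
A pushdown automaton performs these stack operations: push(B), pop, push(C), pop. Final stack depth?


Tracing stack operations:
  push(B) -> stack = [B], depth=1
  pop -> removed B, stack = [], depth=0
  push(C) -> stack = [C], depth=1
  pop -> removed C, stack = [], depth=0
Final depth = 0

0


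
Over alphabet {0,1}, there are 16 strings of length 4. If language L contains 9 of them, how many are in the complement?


Alphabet: {0,1}
String length: 4
Total strings of length 4 = 2^4 = 16
Strings in L = 9
Complement = total - |L|
= 16 - 9
= 7

7


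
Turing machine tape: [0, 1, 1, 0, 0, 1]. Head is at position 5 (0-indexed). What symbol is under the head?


Tape: [0, 1, 1, 0, 0, 1]
Positions: 0 1 2 3 4 5
Values:    0 1 1 0 0 1
Head at position 5
tape[5] = 1

1


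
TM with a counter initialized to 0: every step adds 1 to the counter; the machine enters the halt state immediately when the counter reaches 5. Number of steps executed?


Counter starts at 0. Counting sequence:
  Step 1: counter = 1
  Step 2: counter = 2
  Step 3: counter = 3
  Step 4: counter = 4
  Step 5: counter = 5
Counter reached 5 -> halt
Total steps = 5

5


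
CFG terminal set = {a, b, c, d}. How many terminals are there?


Terminal symbols: a, b, c, d
Counting each: a (#1), b (#2), c (#3), d (#4)
Total = 4

4


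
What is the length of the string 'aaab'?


String: 'aaab'
Counting characters:
  'a' appears 3 time(s)
  'b' appears 1 time(s)
Total length = 3 + 1 = 4

4


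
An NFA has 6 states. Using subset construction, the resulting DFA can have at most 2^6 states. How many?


NFA has 6 states
Subset construction: each DFA state = subset of NFA states
Maximum subsets = 2^6
2^6 = 64

64


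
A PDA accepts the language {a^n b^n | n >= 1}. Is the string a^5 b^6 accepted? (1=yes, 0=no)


Language requires equal numbers of a's and b's
PDA pushes for each 'a', pops for each 'b'
Number of a's = 5
Number of b's = 6
5 != 6 -> Reject

0


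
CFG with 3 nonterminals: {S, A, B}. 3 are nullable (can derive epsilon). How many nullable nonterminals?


Nonterminals: {S, A, B}
A nonterminal is nullable if it can derive epsilon
Counting nullable nonterminals: 3
Total nullable = 3

3


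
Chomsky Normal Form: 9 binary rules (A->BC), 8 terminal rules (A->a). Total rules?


CNF allows two rule forms:
  A -> BC (binary): 9 rules
  A -> a (terminal): 8 rules
Total = 9 + 8 = 17

17


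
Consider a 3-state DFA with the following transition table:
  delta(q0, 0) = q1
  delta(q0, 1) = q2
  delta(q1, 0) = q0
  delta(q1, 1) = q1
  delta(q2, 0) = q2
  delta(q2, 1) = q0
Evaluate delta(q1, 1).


Looking up transition function:
delta(q1, 1) in the table
Row: q1, Column: 1
Result: q1

q1


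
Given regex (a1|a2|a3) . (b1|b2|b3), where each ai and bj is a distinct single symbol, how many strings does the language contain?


First group: 3 alternatives
Second group: 3 alternatives
Concatenation: each choice from group 1 pairs with each from group 2
Total = 3 x 3 = 9

9


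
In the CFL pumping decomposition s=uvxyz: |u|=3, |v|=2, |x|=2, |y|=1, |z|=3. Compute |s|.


|s| = |u| + |v| + |x| + |y| + |z|
= 3 + 2 + 2 + 1 + 3
= 5 + 2 + 4
= 7 + 4
= 11

11


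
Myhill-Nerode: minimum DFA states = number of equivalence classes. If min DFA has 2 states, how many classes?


Myhill-Nerode theorem:
Number of equivalence classes = number of states in minimal DFA
Minimal DFA states = 2
Therefore equivalence classes = 2

2


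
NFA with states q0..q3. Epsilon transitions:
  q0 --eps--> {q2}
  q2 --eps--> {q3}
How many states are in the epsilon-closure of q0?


Starting from q0
Initialize closure = {q0}
Follow epsilon from q0 -> add q2
Follow epsilon from q2 -> add q3
Final closure: {q0, q2, q3}
Size = 3

3


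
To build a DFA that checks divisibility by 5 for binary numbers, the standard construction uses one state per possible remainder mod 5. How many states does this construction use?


Divisibility by 5 is tracked via the remainder mod 5: 0, 1, ..., 4
The construction assigns one state to each remainder
Number of remainders = 5

5


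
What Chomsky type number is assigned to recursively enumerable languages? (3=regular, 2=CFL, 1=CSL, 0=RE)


Chomsky hierarchy levels:
  Type 3: Regular (DFA/NFA/regex)
  Type 2: Context-free (PDA)
  Type 1: Context-sensitive
  Type 0: Recursively enumerable (TM)
'recursively enumerable' corresponds to Type 0

0
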